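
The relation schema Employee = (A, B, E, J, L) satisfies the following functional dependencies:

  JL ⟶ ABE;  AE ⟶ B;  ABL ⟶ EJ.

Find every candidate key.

JL; ABL; AEL

Attribute L never appears on the right-hand side of any dependency, so L must belong to every candidate key.
{L}⁺ = {L}, which is not all of the schema, so we must add further attributes.
{J, L}⁺: JL→ABE adds A, B, E → {A, B, E, J, L}.
{A, B, L}⁺: ABL→EJ adds E, J → {A, B, E, J, L}.
{A, E, L}⁺: AE→B adds B; ABL→EJ adds J → {A, B, E, J, L}.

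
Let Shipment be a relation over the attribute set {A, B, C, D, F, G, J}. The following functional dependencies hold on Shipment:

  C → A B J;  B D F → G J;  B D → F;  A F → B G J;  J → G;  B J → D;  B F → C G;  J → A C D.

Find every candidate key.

{C}⁺: C→ABJ adds A, B, J; J→G adds G; BJ→D adds D; BD→F adds F → {A, B, C, D, F, G, J}.
{J}⁺: J→G adds G; J→ACD adds A, C, D; C→ABJ adds B; BD→F adds F → {A, B, C, D, F, G, J}.
{A, F}⁺: AF→BGJ adds B, G, J; BJ→D adds D; BF→CG adds C → {A, B, C, D, F, G, J}. Minimal: {F}⁺ = {F}; {A}⁺ = {A} — none reach the full schema.
{B, D}⁺: BD→F adds F; BF→CG adds C, G; C→ABJ adds A, J → {A, B, C, D, F, G, J}. Minimal: {D}⁺ = {D}; {B}⁺ = {B} — none reach the full schema.
{B, F}⁺: BF→CG adds C, G; C→ABJ adds A, J; BJ→D adds D → {A, B, C, D, F, G, J}. Minimal: {F}⁺ = {F}; {B}⁺ = {B} — none reach the full schema.
Any other superkey contains one of these as a subset, so there are no further candidate keys.

(C); (J); (A, F); (B, D); (B, F)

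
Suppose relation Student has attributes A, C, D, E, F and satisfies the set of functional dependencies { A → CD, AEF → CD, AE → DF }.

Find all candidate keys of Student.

{A, E}

Attributes A, E never appear on any right-hand side, so every candidate key must contain {A, E}.
{A, E}⁺ = {A, C, D, E, F}, which is all of the schema, so {A, E} is the only candidate key.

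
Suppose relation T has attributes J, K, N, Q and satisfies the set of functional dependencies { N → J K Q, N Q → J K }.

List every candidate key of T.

Attribute N never appears on the right-hand side of any dependency, so N must belong to every candidate key.
{N}⁺ = {J, K, N, Q}, which is all of the schema, so {N} is the only candidate key.

{N}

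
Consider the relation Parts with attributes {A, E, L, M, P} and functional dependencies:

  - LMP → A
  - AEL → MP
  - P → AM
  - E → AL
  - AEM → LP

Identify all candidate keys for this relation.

Attribute E never appears on the right-hand side of any dependency, so E must belong to every candidate key.
{E}⁺ = {A, E, L, M, P}, which is all of the schema, so {E} is the only candidate key.

{E}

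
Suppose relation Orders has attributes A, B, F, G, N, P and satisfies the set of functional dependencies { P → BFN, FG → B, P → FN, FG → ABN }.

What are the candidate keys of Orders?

{G, P}

Attributes G, P never appear on any right-hand side, so every candidate key must contain {G, P}.
{G, P}⁺ = {A, B, F, G, N, P}, which is all of the schema, so {G, P} is the only candidate key.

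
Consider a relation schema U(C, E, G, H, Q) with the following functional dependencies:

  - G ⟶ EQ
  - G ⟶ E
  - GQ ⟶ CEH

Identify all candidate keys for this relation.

Attribute G never appears on the right-hand side of any dependency, so G must belong to every candidate key.
{G}⁺ = {C, E, G, H, Q}, which is all of the schema, so {G} is the only candidate key.

G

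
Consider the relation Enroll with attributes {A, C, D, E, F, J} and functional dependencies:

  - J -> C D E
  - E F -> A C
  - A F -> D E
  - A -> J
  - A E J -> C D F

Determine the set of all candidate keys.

(A); (E, F); (F, J)

{A}⁺: A→J adds J; J→CDE adds C, D, E; AEJ→CDF adds F → {A, C, D, E, F, J}.
{E, F}⁺: EF→AC adds A, C; AF→DE adds D; A→J adds J → {A, C, D, E, F, J}. Minimal: {F}⁺ = {F}; {E}⁺ = {E} — none reach the full schema.
{F, J}⁺: J→CDE adds C, D, E; EF→AC adds A → {A, C, D, E, F, J}. Minimal: {J}⁺ = {C, D, E, J}; {F}⁺ = {F} — none reach the full schema.
Any other superkey contains one of these as a subset, so there are no further candidate keys.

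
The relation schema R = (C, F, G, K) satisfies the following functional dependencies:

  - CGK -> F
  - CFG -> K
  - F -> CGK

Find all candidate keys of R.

{F}⁺: F→CGK adds C, G, K → {C, F, G, K}.
{C, G, K}⁺: CGK→F adds F → {C, F, G, K}. Minimal: {G, K}⁺ = {G, K}; {C, K}⁺ = {C, K}; {C, G}⁺ = {C, G} — none reach the full schema.
Any other superkey contains one of these as a subset, so there are no further candidate keys.

(F); (C, G, K)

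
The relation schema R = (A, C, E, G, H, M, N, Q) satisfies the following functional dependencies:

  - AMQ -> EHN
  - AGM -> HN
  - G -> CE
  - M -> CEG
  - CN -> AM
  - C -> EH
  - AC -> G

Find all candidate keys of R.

{A, M, Q}, {C, N, Q}, {G, N, Q}, {M, N, Q}

{A, M, Q}⁺: AMQ→EHN adds E, H, N; M→CEG adds C, G → {A, C, E, G, H, M, N, Q}. Minimal: {M, Q}⁺ = {C, E, G, H, M, Q}; {A, Q}⁺ = {A, Q}; {A, M}⁺ = {A, C, E, G, H, M, N} — none reach the full schema.
{C, N, Q}⁺: CN→AM adds A, M; C→EH adds E, H; AC→G adds G → {A, C, E, G, H, M, N, Q}. Minimal: {N, Q}⁺ = {N, Q}; {C, Q}⁺ = {C, E, H, Q}; {C, N}⁺ = {A, C, E, G, H, M, N} — none reach the full schema.
{G, N, Q}⁺: G→CE adds C, E; CN→AM adds A, M; C→EH adds H → {A, C, E, G, H, M, N, Q}. Minimal: {N, Q}⁺ = {N, Q}; {G, Q}⁺ = {C, E, G, H, Q}; {G, N}⁺ = {A, C, E, G, H, M, N} — none reach the full schema.
{M, N, Q}⁺: M→CEG adds C, E, G; CN→AM adds A; C→EH adds H → {A, C, E, G, H, M, N, Q}. Minimal: {N, Q}⁺ = {N, Q}; {M, Q}⁺ = {C, E, G, H, M, Q}; {M, N}⁺ = {A, C, E, G, H, M, N} — none reach the full schema.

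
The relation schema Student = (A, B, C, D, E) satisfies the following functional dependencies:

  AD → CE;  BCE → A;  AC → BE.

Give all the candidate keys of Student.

Attribute D never appears on the right-hand side of any dependency, so D must belong to every candidate key.
{D}⁺ = {D}, which is not all of the schema, so we must add further attributes.
{A, D}⁺: AD→CE adds C, E; AC→BE adds B → {A, B, C, D, E}. Minimal: {D}⁺ = {D}; {A}⁺ = {A} — none reach the full schema.
{B, C, D, E}⁺: BCE→A adds A → {A, B, C, D, E}. Minimal: {C, D, E}⁺ = {C, D, E}; {B, D, E}⁺ = {B, D, E}; {B, C, E}⁺ = {A, B, C, E}; … — none reach the full schema.
Any other superkey contains one of these as a subset, so there are no further candidate keys.

{A, D}; {B, C, D, E}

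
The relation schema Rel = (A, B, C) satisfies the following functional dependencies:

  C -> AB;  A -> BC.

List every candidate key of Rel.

(A); (C)

{A}⁺: A→BC adds B, C → {A, B, C}.
{C}⁺: C→AB adds A, B → {A, B, C}.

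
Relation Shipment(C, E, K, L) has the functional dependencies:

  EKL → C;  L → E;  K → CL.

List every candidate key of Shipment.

{K}⁺: K→CL adds C, L; L→E adds E → {C, E, K, L}.
No other minimal superkey exists.

(K)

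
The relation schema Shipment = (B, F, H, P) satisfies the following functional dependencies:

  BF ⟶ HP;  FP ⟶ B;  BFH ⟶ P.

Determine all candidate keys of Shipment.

Attribute F never appears on the right-hand side of any dependency, so F must belong to every candidate key.
{F}⁺ = {F}, which is not all of the schema, so we must add further attributes.
{B, F}⁺: BF→HP adds H, P → {B, F, H, P}.
{F, P}⁺: FP→B adds B; BF→HP adds H → {B, F, H, P}.

BF; FP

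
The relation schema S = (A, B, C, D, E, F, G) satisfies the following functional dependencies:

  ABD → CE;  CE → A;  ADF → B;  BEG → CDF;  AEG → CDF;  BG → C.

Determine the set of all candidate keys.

AEG, BEG, CEG, ABDG, ADFG

Attribute G never appears on the right-hand side of any dependency, so G must belong to every candidate key.
{G}⁺ = {G}, which is not all of the schema, so we must add further attributes.
{A, E, G}⁺: AEG→CDF adds C, D, F; ADF→B adds B → {A, B, C, D, E, F, G}.
{B, E, G}⁺: BEG→CDF adds C, D, F; CE→A adds A → {A, B, C, D, E, F, G}.
{C, E, G}⁺: CE→A adds A; AEG→CDF adds D, F; ADF→B adds B → {A, B, C, D, E, F, G}.
{A, B, D, G}⁺: ABD→CE adds C, E; BEG→CDF adds F → {A, B, C, D, E, F, G}.
{A, D, F, G}⁺: ADF→B adds B; BG→C adds C; ABD→CE adds E → {A, B, C, D, E, F, G}.
Any other superkey contains one of these as a subset, so there are no further candidate keys.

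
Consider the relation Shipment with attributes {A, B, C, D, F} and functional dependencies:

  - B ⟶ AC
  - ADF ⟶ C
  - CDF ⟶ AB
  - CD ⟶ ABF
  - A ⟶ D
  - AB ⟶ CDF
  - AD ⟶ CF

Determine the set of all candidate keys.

{A}⁺: A→D adds D; AD→CF adds C, F; CDF→AB adds B → {A, B, C, D, F}.
{B}⁺: B→AC adds A, C; A→D adds D; AB→CDF adds F → {A, B, C, D, F}.
{C, D}⁺: CD→ABF adds A, B, F → {A, B, C, D, F}.
Any other superkey contains one of these as a subset, so there are no further candidate keys.

(A); (B); (C, D)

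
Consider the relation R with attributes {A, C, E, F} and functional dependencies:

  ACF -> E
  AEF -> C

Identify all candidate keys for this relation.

{A, C, F}; {A, E, F}

{A, C, F}⁺: ACF→E adds E → {A, C, E, F}.
{A, E, F}⁺: AEF→C adds C → {A, C, E, F}.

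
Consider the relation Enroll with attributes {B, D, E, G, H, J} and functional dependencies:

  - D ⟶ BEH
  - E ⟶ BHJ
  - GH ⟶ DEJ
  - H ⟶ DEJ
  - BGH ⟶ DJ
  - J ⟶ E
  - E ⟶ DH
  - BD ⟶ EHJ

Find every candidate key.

Attribute G never appears on the right-hand side of any dependency, so G must belong to every candidate key.
{G}⁺ = {G}, which is not all of the schema, so we must add further attributes.
{D, G}⁺: D→BEH adds B, E, H; E→BHJ adds J → {B, D, E, G, H, J}. Minimal: {G}⁺ = {G}; {D}⁺ = {B, D, E, H, J} — none reach the full schema.
{E, G}⁺: E→BHJ adds B, H, J; GH→DEJ adds D → {B, D, E, G, H, J}. Minimal: {G}⁺ = {G}; {E}⁺ = {B, D, E, H, J} — none reach the full schema.
{G, H}⁺: GH→DEJ adds D, E, J; D→BEH adds B → {B, D, E, G, H, J}. Minimal: {H}⁺ = {B, D, E, H, J}; {G}⁺ = {G} — none reach the full schema.
{G, J}⁺: J→E adds E; E→DH adds D, H; D→BEH adds B → {B, D, E, G, H, J}. Minimal: {J}⁺ = {B, D, E, H, J}; {G}⁺ = {G} — none reach the full schema.

{D, G}; {E, G}; {G, H}; {G, J}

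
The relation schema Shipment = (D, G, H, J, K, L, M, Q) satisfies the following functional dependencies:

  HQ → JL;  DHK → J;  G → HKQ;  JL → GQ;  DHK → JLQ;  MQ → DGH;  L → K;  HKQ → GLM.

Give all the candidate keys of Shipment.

(G), (H, Q), (J, L), (M, Q), (D, H, K), (D, H, L)

{G}⁺: G→HKQ adds H, K, Q; HKQ→GLM adds L, M; HQ→JL adds J; MQ→DGH adds D → {D, G, H, J, K, L, M, Q}.
{H, Q}⁺: HQ→JL adds J, L; JL→GQ adds G; L→K adds K; HKQ→GLM adds M; MQ→DGH adds D → {D, G, H, J, K, L, M, Q}.
{J, L}⁺: JL→GQ adds G, Q; L→K adds K; G→HKQ adds H; HKQ→GLM adds M; MQ→DGH adds D → {D, G, H, J, K, L, M, Q}.
{M, Q}⁺: MQ→DGH adds D, G, H; HQ→JL adds J, L; G→HKQ adds K → {D, G, H, J, K, L, M, Q}.
{D, H, K}⁺: DHK→J adds J; DHK→JLQ adds L, Q; HKQ→GLM adds G, M → {D, G, H, J, K, L, M, Q}.
{D, H, L}⁺: L→K adds K; DHK→J adds J; JL→GQ adds G, Q; HKQ→GLM adds M → {D, G, H, J, K, L, M, Q}.
Any other superkey contains one of these as a subset, so there are no further candidate keys.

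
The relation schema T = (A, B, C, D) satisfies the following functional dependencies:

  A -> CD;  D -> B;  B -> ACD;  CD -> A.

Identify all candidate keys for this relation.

{A}; {B}; {D}

{A}⁺: A→CD adds C, D; D→B adds B → {A, B, C, D}.
{B}⁺: B→ACD adds A, C, D → {A, B, C, D}.
{D}⁺: D→B adds B; B→ACD adds A, C → {A, B, C, D}.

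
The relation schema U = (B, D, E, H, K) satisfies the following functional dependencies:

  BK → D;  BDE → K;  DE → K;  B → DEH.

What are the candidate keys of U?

{B}

Attribute B never appears on the right-hand side of any dependency, so B must belong to every candidate key.
{B}⁺ = {B, D, E, H, K}, which is all of the schema, so {B} is the only candidate key.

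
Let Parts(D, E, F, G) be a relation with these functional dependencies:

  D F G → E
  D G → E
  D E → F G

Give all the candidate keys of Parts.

DE, DG

Attribute D never appears on the right-hand side of any dependency, so D must belong to every candidate key.
{D}⁺ = {D}, which is not all of the schema, so we must add further attributes.
{D, E}⁺: DE→FG adds F, G → {D, E, F, G}. Minimal: {E}⁺ = {E}; {D}⁺ = {D} — none reach the full schema.
{D, G}⁺: DG→E adds E; DE→FG adds F → {D, E, F, G}. Minimal: {G}⁺ = {G}; {D}⁺ = {D} — none reach the full schema.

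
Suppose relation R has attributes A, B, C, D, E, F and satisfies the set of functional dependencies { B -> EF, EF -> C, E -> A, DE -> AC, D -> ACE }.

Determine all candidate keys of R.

Attributes B, D never appear on any right-hand side, so every candidate key must contain {B, D}.
{B, D}⁺ = {A, B, C, D, E, F}, which is all of the schema, so {B, D} is the only candidate key.

BD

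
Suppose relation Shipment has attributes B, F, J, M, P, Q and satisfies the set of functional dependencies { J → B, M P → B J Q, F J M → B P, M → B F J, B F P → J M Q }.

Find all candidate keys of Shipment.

M, BFP, FJP

{M}⁺: M→BFJ adds B, F, J; FJM→BP adds P; BFP→JMQ adds Q → {B, F, J, M, P, Q}.
{B, F, P}⁺: BFP→JMQ adds J, M, Q → {B, F, J, M, P, Q}. Minimal: {F, P}⁺ = {F, P}; {B, P}⁺ = {B, P}; {B, F}⁺ = {B, F} — none reach the full schema.
{F, J, P}⁺: J→B adds B; BFP→JMQ adds M, Q → {B, F, J, M, P, Q}. Minimal: {J, P}⁺ = {B, J, P}; {F, P}⁺ = {F, P}; {F, J}⁺ = {B, F, J} — none reach the full schema.
Any other superkey contains one of these as a subset, so there are no further candidate keys.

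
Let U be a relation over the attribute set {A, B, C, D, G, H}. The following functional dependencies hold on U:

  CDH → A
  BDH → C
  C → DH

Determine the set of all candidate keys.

BCG, BDGH

Attributes B, G never appear on any right-hand side, so every candidate key must contain {B, G}.
{B, G}⁺ = {B, G}, which is not all of the schema, so we must add further attributes.
{B, C, G}⁺: C→DH adds D, H; CDH→A adds A → {A, B, C, D, G, H}. Minimal: {C, G}⁺ = {A, C, D, G, H}; {B, G}⁺ = {B, G}; {B, C}⁺ = {A, B, C, D, H} — none reach the full schema.
{B, D, G, H}⁺: BDH→C adds C; CDH→A adds A → {A, B, C, D, G, H}. Minimal: {D, G, H}⁺ = {D, G, H}; {B, G, H}⁺ = {B, G, H}; {B, D, H}⁺ = {A, B, C, D, H}; … — none reach the full schema.
Any other superkey contains one of these as a subset, so there are no further candidate keys.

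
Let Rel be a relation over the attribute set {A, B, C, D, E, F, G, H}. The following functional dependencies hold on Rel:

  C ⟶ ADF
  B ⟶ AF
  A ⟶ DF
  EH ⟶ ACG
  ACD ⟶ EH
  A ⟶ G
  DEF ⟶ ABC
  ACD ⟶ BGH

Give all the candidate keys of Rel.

{C}⁺: C→ADF adds A, D, F; ACD→EH adds E, H; A→G adds G; DEF→ABC adds B → {A, B, C, D, E, F, G, H}.
{A, E}⁺: A→DF adds D, F; A→G adds G; DEF→ABC adds B, C; ACD→BGH adds H → {A, B, C, D, E, F, G, H}.
{B, E}⁺: B→AF adds A, F; A→DF adds D; A→G adds G; DEF→ABC adds C; ACD→BGH adds H → {A, B, C, D, E, F, G, H}.
{E, H}⁺: EH→ACG adds A, C, G; C→ADF adds D, F; DEF→ABC adds B → {A, B, C, D, E, F, G, H}.
{D, E, F}⁺: DEF→ABC adds A, B, C; ACD→BGH adds G, H → {A, B, C, D, E, F, G, H}.
Any other superkey contains one of these as a subset, so there are no further candidate keys.

{C}, {A, E}, {B, E}, {E, H}, {D, E, F}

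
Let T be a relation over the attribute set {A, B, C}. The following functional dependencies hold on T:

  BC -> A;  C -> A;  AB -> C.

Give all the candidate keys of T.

{A, B}, {B, C}

Attribute B never appears on the right-hand side of any dependency, so B must belong to every candidate key.
{B}⁺ = {B}, which is not all of the schema, so we must add further attributes.
{A, B}⁺: AB→C adds C → {A, B, C}. Minimal: {B}⁺ = {B}; {A}⁺ = {A} — none reach the full schema.
{B, C}⁺: BC→A adds A → {A, B, C}. Minimal: {C}⁺ = {A, C}; {B}⁺ = {B} — none reach the full schema.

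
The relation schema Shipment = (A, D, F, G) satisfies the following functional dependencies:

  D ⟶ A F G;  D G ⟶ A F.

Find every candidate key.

{D}

Attribute D never appears on the right-hand side of any dependency, so D must belong to every candidate key.
{D}⁺ = {A, D, F, G}, which is all of the schema, so {D} is the only candidate key.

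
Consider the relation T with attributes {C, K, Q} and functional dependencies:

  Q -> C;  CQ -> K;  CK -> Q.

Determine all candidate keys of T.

{Q}, {C, K}

{Q}⁺: Q→C adds C; CQ→K adds K → {C, K, Q}.
{C, K}⁺: CK→Q adds Q → {C, K, Q}.
Any other superkey contains one of these as a subset, so there are no further candidate keys.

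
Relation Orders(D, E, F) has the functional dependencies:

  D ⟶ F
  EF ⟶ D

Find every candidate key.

{D, E}, {E, F}

{D, E}⁺: D→F adds F → {D, E, F}. Minimal: {E}⁺ = {E}; {D}⁺ = {D, F} — none reach the full schema.
{E, F}⁺: EF→D adds D → {D, E, F}. Minimal: {F}⁺ = {F}; {E}⁺ = {E} — none reach the full schema.
Any other superkey contains one of these as a subset, so there are no further candidate keys.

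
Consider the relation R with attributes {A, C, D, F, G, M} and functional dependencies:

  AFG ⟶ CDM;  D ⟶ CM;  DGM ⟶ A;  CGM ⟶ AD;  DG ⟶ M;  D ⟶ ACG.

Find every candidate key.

Attribute F never appears on the right-hand side of any dependency, so F must belong to every candidate key.
{F}⁺ = {F}, which is not all of the schema, so we must add further attributes.
{D, F}⁺: D→CM adds C, M; D→ACG adds A, G → {A, C, D, F, G, M}.
{A, F, G}⁺: AFG→CDM adds C, D, M → {A, C, D, F, G, M}.
{C, F, G, M}⁺: CGM→AD adds A, D → {A, C, D, F, G, M}.
Any other superkey contains one of these as a subset, so there are no further candidate keys.

{D, F}; {A, F, G}; {C, F, G, M}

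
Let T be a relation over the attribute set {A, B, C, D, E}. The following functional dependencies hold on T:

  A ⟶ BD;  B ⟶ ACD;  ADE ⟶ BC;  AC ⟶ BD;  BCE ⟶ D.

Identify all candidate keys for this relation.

Attribute E never appears on the right-hand side of any dependency, so E must belong to every candidate key.
{E}⁺ = {E}, which is not all of the schema, so we must add further attributes.
{A, E}⁺: A→BD adds B, D; B→ACD adds C → {A, B, C, D, E}.
{B, E}⁺: B→ACD adds A, C, D → {A, B, C, D, E}.
Any other superkey contains one of these as a subset, so there are no further candidate keys.

{A, E}; {B, E}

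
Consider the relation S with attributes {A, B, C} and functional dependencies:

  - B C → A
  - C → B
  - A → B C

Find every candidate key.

{A}⁺: A→BC adds B, C → {A, B, C}.
{C}⁺: C→B adds B; BC→A adds A → {A, B, C}.
Any other superkey contains one of these as a subset, so there are no further candidate keys.

(A), (C)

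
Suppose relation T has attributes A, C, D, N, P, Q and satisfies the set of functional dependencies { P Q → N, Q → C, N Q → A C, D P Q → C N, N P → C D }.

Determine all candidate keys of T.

Attributes P, Q never appear on any right-hand side, so every candidate key must contain {P, Q}.
{P, Q}⁺ = {A, C, D, N, P, Q}, which is all of the schema, so {P, Q} is the only candidate key.

PQ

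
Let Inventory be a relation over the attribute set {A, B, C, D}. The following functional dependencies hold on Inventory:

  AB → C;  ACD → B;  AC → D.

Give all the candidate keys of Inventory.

{A, B}; {A, C}

Attribute A never appears on the right-hand side of any dependency, so A must belong to every candidate key.
{A}⁺ = {A}, which is not all of the schema, so we must add further attributes.
{A, B}⁺: AB→C adds C; AC→D adds D → {A, B, C, D}. Minimal: {B}⁺ = {B}; {A}⁺ = {A} — none reach the full schema.
{A, C}⁺: AC→D adds D; ACD→B adds B → {A, B, C, D}. Minimal: {C}⁺ = {C}; {A}⁺ = {A} — none reach the full schema.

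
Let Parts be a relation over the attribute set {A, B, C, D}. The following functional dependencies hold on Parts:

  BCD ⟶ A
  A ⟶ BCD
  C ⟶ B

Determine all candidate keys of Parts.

{A}⁺: A→BCD adds B, C, D → {A, B, C, D}.
{C, D}⁺: C→B adds B; BCD→A adds A → {A, B, C, D}.

(A); (C, D)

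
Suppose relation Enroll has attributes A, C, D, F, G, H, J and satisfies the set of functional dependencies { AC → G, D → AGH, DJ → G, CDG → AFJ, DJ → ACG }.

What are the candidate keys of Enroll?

{C, D}, {D, J}

Attribute D never appears on the right-hand side of any dependency, so D must belong to every candidate key.
{D}⁺ = {A, D, G, H}, which is not all of the schema, so we must add further attributes.
{C, D}⁺: D→AGH adds A, G, H; CDG→AFJ adds F, J → {A, C, D, F, G, H, J}. Minimal: {D}⁺ = {A, D, G, H}; {C}⁺ = {C} — none reach the full schema.
{D, J}⁺: D→AGH adds A, G, H; DJ→ACG adds C; CDG→AFJ adds F → {A, C, D, F, G, H, J}. Minimal: {J}⁺ = {J}; {D}⁺ = {A, D, G, H} — none reach the full schema.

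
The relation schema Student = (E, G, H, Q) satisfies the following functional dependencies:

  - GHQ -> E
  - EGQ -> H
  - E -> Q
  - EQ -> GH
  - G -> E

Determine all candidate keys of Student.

{E}⁺: E→Q adds Q; EQ→GH adds G, H → {E, G, H, Q}.
{G}⁺: G→E adds E; E→Q adds Q; EQ→GH adds H → {E, G, H, Q}.
Any other superkey contains one of these as a subset, so there are no further candidate keys.

E, G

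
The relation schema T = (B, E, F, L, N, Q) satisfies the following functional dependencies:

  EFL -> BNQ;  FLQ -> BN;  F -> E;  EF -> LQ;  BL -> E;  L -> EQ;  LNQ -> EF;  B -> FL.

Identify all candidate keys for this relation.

{B}⁺: B→FL adds F, L; F→E adds E; EF→LQ adds Q; EFL→BNQ adds N → {B, E, F, L, N, Q}.
{F}⁺: F→E adds E; EF→LQ adds L, Q; EFL→BNQ adds B, N → {B, E, F, L, N, Q}.
{L, N}⁺: L→EQ adds E, Q; LNQ→EF adds F; EFL→BNQ adds B → {B, E, F, L, N, Q}. Minimal: {N}⁺ = {N}; {L}⁺ = {E, L, Q} — none reach the full schema.

(B), (F), (L, N)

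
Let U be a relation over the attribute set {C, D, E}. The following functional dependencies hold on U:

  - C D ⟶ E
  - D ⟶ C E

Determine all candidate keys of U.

{D}⁺: D→CE adds C, E → {C, D, E}.
No other minimal superkey exists.

{D}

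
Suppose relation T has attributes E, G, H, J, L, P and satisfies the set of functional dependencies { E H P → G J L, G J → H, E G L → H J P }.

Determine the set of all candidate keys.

Attribute E never appears on the right-hand side of any dependency, so E must belong to every candidate key.
{E}⁺ = {E}, which is not all of the schema, so we must add further attributes.
{E, G, L}⁺: EGL→HJP adds H, J, P → {E, G, H, J, L, P}. Minimal: {G, L}⁺ = {G, L}; {E, L}⁺ = {E, L}; {E, G}⁺ = {E, G} — none reach the full schema.
{E, H, P}⁺: EHP→GJL adds G, J, L → {E, G, H, J, L, P}. Minimal: {H, P}⁺ = {H, P}; {E, P}⁺ = {E, P}; {E, H}⁺ = {E, H} — none reach the full schema.
{E, G, J, P}⁺: GJ→H adds H; EHP→GJL adds L → {E, G, H, J, L, P}. Minimal: {G, J, P}⁺ = {G, H, J, P}; {E, J, P}⁺ = {E, J, P}; {E, G, P}⁺ = {E, G, P}; … — none reach the full schema.

EGL, EHP, EGJP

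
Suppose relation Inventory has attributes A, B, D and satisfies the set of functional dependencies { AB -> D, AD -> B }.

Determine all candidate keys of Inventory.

Attribute A never appears on the right-hand side of any dependency, so A must belong to every candidate key.
{A}⁺ = {A}, which is not all of the schema, so we must add further attributes.
{A, B}⁺: AB→D adds D → {A, B, D}.
{A, D}⁺: AD→B adds B → {A, B, D}.

(A, B), (A, D)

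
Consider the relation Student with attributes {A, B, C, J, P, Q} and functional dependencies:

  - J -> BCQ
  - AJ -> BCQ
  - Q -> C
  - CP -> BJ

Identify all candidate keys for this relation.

{A, C, P}, {A, J, P}, {A, P, Q}

Attributes A, P never appear on any right-hand side, so every candidate key must contain {A, P}.
{A, P}⁺ = {A, P}, which is not all of the schema, so we must add further attributes.
{A, C, P}⁺: CP→BJ adds B, J; J→BCQ adds Q → {A, B, C, J, P, Q}. Minimal: {C, P}⁺ = {B, C, J, P, Q}; {A, P}⁺ = {A, P}; {A, C}⁺ = {A, C} — none reach the full schema.
{A, J, P}⁺: J→BCQ adds B, C, Q → {A, B, C, J, P, Q}. Minimal: {J, P}⁺ = {B, C, J, P, Q}; {A, P}⁺ = {A, P}; {A, J}⁺ = {A, B, C, J, Q} — none reach the full schema.
{A, P, Q}⁺: Q→C adds C; CP→BJ adds B, J → {A, B, C, J, P, Q}. Minimal: {P, Q}⁺ = {B, C, J, P, Q}; {A, Q}⁺ = {A, C, Q}; {A, P}⁺ = {A, P} — none reach the full schema.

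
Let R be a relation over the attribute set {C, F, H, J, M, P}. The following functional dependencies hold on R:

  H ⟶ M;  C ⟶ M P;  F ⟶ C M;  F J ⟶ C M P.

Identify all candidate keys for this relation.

Attributes F, H, J never appear on any right-hand side, so every candidate key must contain {F, H, J}.
{F, H, J}⁺ = {C, F, H, J, M, P}, which is all of the schema, so {F, H, J} is the only candidate key.

{F, H, J}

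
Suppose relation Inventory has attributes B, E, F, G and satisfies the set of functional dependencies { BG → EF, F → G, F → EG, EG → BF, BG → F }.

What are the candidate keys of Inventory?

{F}⁺: F→G adds G; F→EG adds E; EG→BF adds B → {B, E, F, G}.
{B, G}⁺: BG→EF adds E, F → {B, E, F, G}.
{E, G}⁺: EG→BF adds B, F → {B, E, F, G}.
Any other superkey contains one of these as a subset, so there are no further candidate keys.

{F}, {B, G}, {E, G}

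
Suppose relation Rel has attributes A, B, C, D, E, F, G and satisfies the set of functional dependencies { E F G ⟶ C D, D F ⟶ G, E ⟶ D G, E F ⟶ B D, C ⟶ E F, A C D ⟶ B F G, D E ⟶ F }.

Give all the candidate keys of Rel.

Attribute A never appears on the right-hand side of any dependency, so A must belong to every candidate key.
{A}⁺ = {A}, which is not all of the schema, so we must add further attributes.
{A, C}⁺: C→EF adds E, F; E→DG adds D, G; EF→BD adds B → {A, B, C, D, E, F, G}. Minimal: {C}⁺ = {B, C, D, E, F, G}; {A}⁺ = {A} — none reach the full schema.
{A, E}⁺: E→DG adds D, G; DE→F adds F; EFG→CD adds C; EF→BD adds B → {A, B, C, D, E, F, G}. Minimal: {E}⁺ = {B, C, D, E, F, G}; {A}⁺ = {A} — none reach the full schema.

{A, C}, {A, E}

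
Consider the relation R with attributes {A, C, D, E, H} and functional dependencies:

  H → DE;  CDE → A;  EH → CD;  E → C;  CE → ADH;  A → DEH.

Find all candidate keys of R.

{A}⁺: A→DEH adds D, E, H; EH→CD adds C → {A, C, D, E, H}.
{E}⁺: E→C adds C; CE→ADH adds A, D, H → {A, C, D, E, H}.
{H}⁺: H→DE adds D, E; EH→CD adds C; CE→ADH adds A → {A, C, D, E, H}.

{A}; {E}; {H}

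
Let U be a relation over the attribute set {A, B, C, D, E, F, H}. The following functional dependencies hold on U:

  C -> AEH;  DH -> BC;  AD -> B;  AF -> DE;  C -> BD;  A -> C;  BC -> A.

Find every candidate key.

(A, F), (C, F), (D, F, H)

{A, F}⁺: AF→DE adds D, E; A→C adds C; C→AEH adds H; DH→BC adds B → {A, B, C, D, E, F, H}. Minimal: {F}⁺ = {F}; {A}⁺ = {A, B, C, D, E, H} — none reach the full schema.
{C, F}⁺: C→AEH adds A, E, H; AF→DE adds D; C→BD adds B → {A, B, C, D, E, F, H}. Minimal: {F}⁺ = {F}; {C}⁺ = {A, B, C, D, E, H} — none reach the full schema.
{D, F, H}⁺: DH→BC adds B, C; BC→A adds A; C→AEH adds E → {A, B, C, D, E, F, H}. Minimal: {F, H}⁺ = {F, H}; {D, H}⁺ = {A, B, C, D, E, H}; {D, F}⁺ = {D, F} — none reach the full schema.
Any other superkey contains one of these as a subset, so there are no further candidate keys.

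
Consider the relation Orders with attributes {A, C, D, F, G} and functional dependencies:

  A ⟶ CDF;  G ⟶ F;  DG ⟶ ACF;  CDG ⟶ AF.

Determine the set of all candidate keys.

AG, DG

Attribute G never appears on the right-hand side of any dependency, so G must belong to every candidate key.
{G}⁺ = {F, G}, which is not all of the schema, so we must add further attributes.
{A, G}⁺: A→CDF adds C, D, F → {A, C, D, F, G}.
{D, G}⁺: G→F adds F; DG→ACF adds A, C → {A, C, D, F, G}.
Any other superkey contains one of these as a subset, so there are no further candidate keys.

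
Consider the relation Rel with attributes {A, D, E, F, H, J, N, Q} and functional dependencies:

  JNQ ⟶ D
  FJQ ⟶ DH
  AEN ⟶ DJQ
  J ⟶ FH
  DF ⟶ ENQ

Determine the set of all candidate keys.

(A, D, F), (A, D, J), (A, E, N), (A, J, Q)

{A, D, F}⁺: DF→ENQ adds E, N, Q; AEN→DJQ adds J; J→FH adds H → {A, D, E, F, H, J, N, Q}. Minimal: {D, F}⁺ = {D, E, F, N, Q}; {A, F}⁺ = {A, F}; {A, D}⁺ = {A, D} — none reach the full schema.
{A, D, J}⁺: J→FH adds F, H; DF→ENQ adds E, N, Q → {A, D, E, F, H, J, N, Q}. Minimal: {D, J}⁺ = {D, E, F, H, J, N, Q}; {A, J}⁺ = {A, F, H, J}; {A, D}⁺ = {A, D} — none reach the full schema.
{A, E, N}⁺: AEN→DJQ adds D, J, Q; J→FH adds F, H → {A, D, E, F, H, J, N, Q}. Minimal: {E, N}⁺ = {E, N}; {A, N}⁺ = {A, N}; {A, E}⁺ = {A, E} — none reach the full schema.
{A, J, Q}⁺: J→FH adds F, H; FJQ→DH adds D; DF→ENQ adds E, N → {A, D, E, F, H, J, N, Q}. Minimal: {J, Q}⁺ = {D, E, F, H, J, N, Q}; {A, Q}⁺ = {A, Q}; {A, J}⁺ = {A, F, H, J} — none reach the full schema.
Any other superkey contains one of these as a subset, so there are no further candidate keys.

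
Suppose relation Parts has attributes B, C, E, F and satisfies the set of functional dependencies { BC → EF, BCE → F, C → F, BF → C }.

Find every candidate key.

{B, C}⁺: BC→EF adds E, F → {B, C, E, F}. Minimal: {C}⁺ = {C, F}; {B}⁺ = {B} — none reach the full schema.
{B, F}⁺: BF→C adds C; BC→EF adds E → {B, C, E, F}. Minimal: {F}⁺ = {F}; {B}⁺ = {B} — none reach the full schema.
Any other superkey contains one of these as a subset, so there are no further candidate keys.

(B, C), (B, F)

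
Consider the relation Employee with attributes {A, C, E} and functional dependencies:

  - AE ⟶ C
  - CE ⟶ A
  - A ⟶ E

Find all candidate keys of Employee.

A, CE

{A}⁺: A→E adds E; AE→C adds C → {A, C, E}.
{C, E}⁺: CE→A adds A → {A, C, E}. Minimal: {E}⁺ = {E}; {C}⁺ = {C} — none reach the full schema.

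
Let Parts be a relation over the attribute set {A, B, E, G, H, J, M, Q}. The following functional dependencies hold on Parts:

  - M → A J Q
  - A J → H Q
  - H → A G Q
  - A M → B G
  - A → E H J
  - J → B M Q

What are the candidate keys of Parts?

A; H; J; M

{A}⁺: A→EHJ adds E, H, J; J→BMQ adds B, M, Q; H→AGQ adds G → {A, B, E, G, H, J, M, Q}.
{H}⁺: H→AGQ adds A, G, Q; A→EHJ adds E, J; J→BMQ adds B, M → {A, B, E, G, H, J, M, Q}.
{J}⁺: J→BMQ adds B, M, Q; M→AJQ adds A; AJ→HQ adds H; H→AGQ adds G; A→EHJ adds E → {A, B, E, G, H, J, M, Q}.
{M}⁺: M→AJQ adds A, J, Q; AJ→HQ adds H; H→AGQ adds G; AM→BG adds B; A→EHJ adds E → {A, B, E, G, H, J, M, Q}.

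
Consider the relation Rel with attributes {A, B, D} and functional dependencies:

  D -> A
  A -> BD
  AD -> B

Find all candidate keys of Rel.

{A}⁺: A→BD adds B, D → {A, B, D}.
{D}⁺: D→A adds A; A→BD adds B → {A, B, D}.

{A}, {D}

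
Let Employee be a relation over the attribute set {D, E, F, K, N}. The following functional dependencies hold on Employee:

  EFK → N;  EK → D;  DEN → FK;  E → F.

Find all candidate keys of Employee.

Attribute E never appears on the right-hand side of any dependency, so E must belong to every candidate key.
{E}⁺ = {E, F}, which is not all of the schema, so we must add further attributes.
{E, K}⁺: EK→D adds D; E→F adds F; EFK→N adds N → {D, E, F, K, N}.
{D, E, N}⁺: DEN→FK adds F, K → {D, E, F, K, N}.

{E, K}; {D, E, N}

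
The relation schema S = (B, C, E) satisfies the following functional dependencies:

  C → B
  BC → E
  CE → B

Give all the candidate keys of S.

{C}

Attribute C never appears on the right-hand side of any dependency, so C must belong to every candidate key.
{C}⁺ = {B, C, E}, which is all of the schema, so {C} is the only candidate key.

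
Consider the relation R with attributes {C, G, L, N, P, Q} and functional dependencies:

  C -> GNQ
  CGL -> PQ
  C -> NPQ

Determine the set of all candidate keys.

{C, L}

{C, L}⁺: C→GNQ adds G, N, Q; CGL→PQ adds P → {C, G, L, N, P, Q}.
No other minimal superkey exists.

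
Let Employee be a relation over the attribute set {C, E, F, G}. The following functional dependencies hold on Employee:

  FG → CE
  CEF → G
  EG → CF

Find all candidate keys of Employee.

{E, G}⁺: EG→CF adds C, F → {C, E, F, G}. Minimal: {G}⁺ = {G}; {E}⁺ = {E} — none reach the full schema.
{F, G}⁺: FG→CE adds C, E → {C, E, F, G}. Minimal: {G}⁺ = {G}; {F}⁺ = {F} — none reach the full schema.
{C, E, F}⁺: CEF→G adds G → {C, E, F, G}. Minimal: {E, F}⁺ = {E, F}; {C, F}⁺ = {C, F}; {C, E}⁺ = {C, E} — none reach the full schema.
Any other superkey contains one of these as a subset, so there are no further candidate keys.

{E, G}, {F, G}, {C, E, F}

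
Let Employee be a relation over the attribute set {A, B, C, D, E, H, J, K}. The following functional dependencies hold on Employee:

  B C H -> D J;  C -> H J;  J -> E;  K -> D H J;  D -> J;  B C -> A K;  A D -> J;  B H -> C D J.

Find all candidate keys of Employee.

{B, C}, {B, H}, {B, K}

{B, C}⁺: C→HJ adds H, J; J→E adds E; BC→AK adds A, K; BH→CDJ adds D → {A, B, C, D, E, H, J, K}. Minimal: {C}⁺ = {C, E, H, J}; {B}⁺ = {B} — none reach the full schema.
{B, H}⁺: BH→CDJ adds C, D, J; J→E adds E; BC→AK adds A, K → {A, B, C, D, E, H, J, K}. Minimal: {H}⁺ = {H}; {B}⁺ = {B} — none reach the full schema.
{B, K}⁺: K→DHJ adds D, H, J; BH→CDJ adds C; J→E adds E; BC→AK adds A → {A, B, C, D, E, H, J, K}. Minimal: {K}⁺ = {D, E, H, J, K}; {B}⁺ = {B} — none reach the full schema.
Any other superkey contains one of these as a subset, so there are no further candidate keys.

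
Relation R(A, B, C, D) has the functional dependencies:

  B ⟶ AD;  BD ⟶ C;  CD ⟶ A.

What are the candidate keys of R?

Attribute B never appears on the right-hand side of any dependency, so B must belong to every candidate key.
{B}⁺ = {A, B, C, D}, which is all of the schema, so {B} is the only candidate key.

B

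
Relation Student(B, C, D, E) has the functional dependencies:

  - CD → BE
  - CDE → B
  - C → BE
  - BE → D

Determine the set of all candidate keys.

{C}

Attribute C never appears on the right-hand side of any dependency, so C must belong to every candidate key.
{C}⁺ = {B, C, D, E}, which is all of the schema, so {C} is the only candidate key.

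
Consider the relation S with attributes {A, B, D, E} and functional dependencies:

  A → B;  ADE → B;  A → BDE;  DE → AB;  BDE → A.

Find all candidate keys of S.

{A}⁺: A→B adds B; A→BDE adds D, E → {A, B, D, E}.
{D, E}⁺: DE→AB adds A, B → {A, B, D, E}. Minimal: {E}⁺ = {E}; {D}⁺ = {D} — none reach the full schema.

(A), (D, E)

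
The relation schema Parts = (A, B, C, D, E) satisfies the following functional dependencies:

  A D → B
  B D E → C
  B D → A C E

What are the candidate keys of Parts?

{A, D}⁺: AD→B adds B; BD→ACE adds C, E → {A, B, C, D, E}. Minimal: {D}⁺ = {D}; {A}⁺ = {A} — none reach the full schema.
{B, D}⁺: BD→ACE adds A, C, E → {A, B, C, D, E}. Minimal: {D}⁺ = {D}; {B}⁺ = {B} — none reach the full schema.

{A, D}; {B, D}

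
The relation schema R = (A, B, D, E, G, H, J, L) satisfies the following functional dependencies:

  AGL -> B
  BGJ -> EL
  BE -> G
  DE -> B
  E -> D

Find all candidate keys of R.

(A, E, H, J), (A, B, G, H, J), (A, G, H, J, L)

Attributes A, H, J never appear on any right-hand side, so every candidate key must contain {A, H, J}.
{A, H, J}⁺ = {A, H, J}, which is not all of the schema, so we must add further attributes.
{A, E, H, J}⁺: E→D adds D; DE→B adds B; BE→G adds G; BGJ→EL adds L → {A, B, D, E, G, H, J, L}. Minimal: {E, H, J}⁺ = {B, D, E, G, H, J, L}; {A, H, J}⁺ = {A, H, J}; {A, E, J}⁺ = {A, B, D, E, G, J, L}; … — none reach the full schema.
{A, B, G, H, J}⁺: BGJ→EL adds E, L; E→D adds D → {A, B, D, E, G, H, J, L}. Minimal: {B, G, H, J}⁺ = {B, D, E, G, H, J, L}; {A, G, H, J}⁺ = {A, G, H, J}; {A, B, H, J}⁺ = {A, B, H, J}; … — none reach the full schema.
{A, G, H, J, L}⁺: AGL→B adds B; BGJ→EL adds E; E→D adds D → {A, B, D, E, G, H, J, L}. Minimal: {G, H, J, L}⁺ = {G, H, J, L}; {A, H, J, L}⁺ = {A, H, J, L}; {A, G, J, L}⁺ = {A, B, D, E, G, J, L}; … — none reach the full schema.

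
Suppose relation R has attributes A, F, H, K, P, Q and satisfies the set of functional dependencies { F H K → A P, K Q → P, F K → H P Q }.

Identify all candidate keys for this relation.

{F, K}

Attributes F, K never appear on any right-hand side, so every candidate key must contain {F, K}.
{F, K}⁺ = {A, F, H, K, P, Q}, which is all of the schema, so {F, K} is the only candidate key.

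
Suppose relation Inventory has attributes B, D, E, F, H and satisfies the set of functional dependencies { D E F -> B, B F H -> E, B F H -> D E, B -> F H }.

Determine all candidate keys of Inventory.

{B}⁺: B→FH adds F, H; BFH→E adds E; BFH→DE adds D → {B, D, E, F, H}.
{D, E, F}⁺: DEF→B adds B; B→FH adds H → {B, D, E, F, H}. Minimal: {E, F}⁺ = {E, F}; {D, F}⁺ = {D, F}; {D, E}⁺ = {D, E} — none reach the full schema.

{B}, {D, E, F}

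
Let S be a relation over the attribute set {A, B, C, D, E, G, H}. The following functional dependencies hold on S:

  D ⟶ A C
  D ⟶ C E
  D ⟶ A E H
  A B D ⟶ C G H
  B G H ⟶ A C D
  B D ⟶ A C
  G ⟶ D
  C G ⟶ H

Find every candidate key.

BD, BG

Attribute B never appears on the right-hand side of any dependency, so B must belong to every candidate key.
{B}⁺ = {B}, which is not all of the schema, so we must add further attributes.
{B, D}⁺: D→AC adds A, C; D→CE adds E; D→AEH adds H; ABD→CGH adds G → {A, B, C, D, E, G, H}. Minimal: {D}⁺ = {A, C, D, E, H}; {B}⁺ = {B} — none reach the full schema.
{B, G}⁺: G→D adds D; D→AC adds A, C; D→CE adds E; D→AEH adds H → {A, B, C, D, E, G, H}. Minimal: {G}⁺ = {A, C, D, E, G, H}; {B}⁺ = {B} — none reach the full schema.
Any other superkey contains one of these as a subset, so there are no further candidate keys.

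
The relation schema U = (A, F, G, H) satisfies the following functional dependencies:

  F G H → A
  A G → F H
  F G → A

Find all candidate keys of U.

Attribute G never appears on the right-hand side of any dependency, so G must belong to every candidate key.
{G}⁺ = {G}, which is not all of the schema, so we must add further attributes.
{A, G}⁺: AG→FH adds F, H → {A, F, G, H}. Minimal: {G}⁺ = {G}; {A}⁺ = {A} — none reach the full schema.
{F, G}⁺: FG→A adds A; AG→FH adds H → {A, F, G, H}. Minimal: {G}⁺ = {G}; {F}⁺ = {F} — none reach the full schema.
Any other superkey contains one of these as a subset, so there are no further candidate keys.

{A, G}, {F, G}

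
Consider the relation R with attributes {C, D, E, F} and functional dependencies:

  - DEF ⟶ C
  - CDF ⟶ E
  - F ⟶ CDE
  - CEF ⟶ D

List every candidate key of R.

(F)

Attribute F never appears on the right-hand side of any dependency, so F must belong to every candidate key.
{F}⁺ = {C, D, E, F}, which is all of the schema, so {F} is the only candidate key.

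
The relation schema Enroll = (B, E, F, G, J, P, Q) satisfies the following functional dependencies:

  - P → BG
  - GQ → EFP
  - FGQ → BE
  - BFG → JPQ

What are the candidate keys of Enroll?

{F, P}⁺: P→BG adds B, G; BFG→JPQ adds J, Q; GQ→EFP adds E → {B, E, F, G, J, P, Q}. Minimal: {P}⁺ = {B, G, P}; {F}⁺ = {F} — none reach the full schema.
{G, Q}⁺: GQ→EFP adds E, F, P; FGQ→BE adds B; BFG→JPQ adds J → {B, E, F, G, J, P, Q}. Minimal: {Q}⁺ = {Q}; {G}⁺ = {G} — none reach the full schema.
{P, Q}⁺: P→BG adds B, G; GQ→EFP adds E, F; BFG→JPQ adds J → {B, E, F, G, J, P, Q}. Minimal: {Q}⁺ = {Q}; {P}⁺ = {B, G, P} — none reach the full schema.
{B, F, G}⁺: BFG→JPQ adds J, P, Q; GQ→EFP adds E → {B, E, F, G, J, P, Q}. Minimal: {F, G}⁺ = {F, G}; {B, G}⁺ = {B, G}; {B, F}⁺ = {B, F} — none reach the full schema.
Any other superkey contains one of these as a subset, so there are no further candidate keys.

FP; GQ; PQ; BFG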